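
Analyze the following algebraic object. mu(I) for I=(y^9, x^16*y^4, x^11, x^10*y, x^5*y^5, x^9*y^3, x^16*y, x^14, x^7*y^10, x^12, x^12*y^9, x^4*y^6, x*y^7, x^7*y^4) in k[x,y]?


Remove redundant (divisible by others).
x^7*y^10 redundant.
x^12*y^9 redundant.
x^14 redundant.
x^12 redundant.
x^16*y redundant.
x^16*y^4 redundant.
Min: x^11, x^10*y, x^9*y^3, x^7*y^4, x^5*y^5, x^4*y^6, x*y^7, y^9
Count=8


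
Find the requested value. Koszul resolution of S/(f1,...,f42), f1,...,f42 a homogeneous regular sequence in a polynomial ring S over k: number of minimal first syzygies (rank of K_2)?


Regular sequence => Koszul complex is the minimal free resolution.
Syz_1 minimally generated by Koszul relations f_i*e_j - f_j*e_i (i<j): mu(Syz_1) = beta_2 = C(m,2) = m(m-1)/2
m=42
42*41/2 = 861


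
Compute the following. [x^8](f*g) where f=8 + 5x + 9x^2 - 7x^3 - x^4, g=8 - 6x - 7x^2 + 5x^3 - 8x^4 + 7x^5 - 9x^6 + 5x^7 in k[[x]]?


[x^8] = sum a_i*b_j, i+j=8
  5*5=25
  9*-9=-81
  -7*7=-49
  -1*-8=8
Sum=-97


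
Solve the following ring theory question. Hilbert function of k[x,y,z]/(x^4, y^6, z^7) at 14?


Need i<4, j<6, k<7 with i+j+k=14.
For each i, j ranges over max(0,14-i-6)..min(5,14-i):
  i=0: j in [8,5] -> 0
  i=1: j in [7,5] -> 0
  i=2: j in [6,5] -> 0
  i=3: j in [5,5] -> 1
H(14) = 0+0+0+1 = 1


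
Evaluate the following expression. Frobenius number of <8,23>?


gcd(8,23)=1 => F=ab-a-b=8*23-8-23=184-31=153


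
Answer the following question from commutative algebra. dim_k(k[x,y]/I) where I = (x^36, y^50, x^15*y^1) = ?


k[x,y]/I, I = (x^36, y^50, x^15*y^1)
Rect: 36x50=1800. Corner: (36-15)x(50-1)=1029.
dim = 1800-1029 = 771


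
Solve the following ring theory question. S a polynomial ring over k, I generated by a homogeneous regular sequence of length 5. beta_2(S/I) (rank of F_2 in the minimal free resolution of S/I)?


Regular sequence => Koszul complex is the minimal free resolution.
Syz_1 minimally generated by Koszul relations f_i*e_j - f_j*e_i (i<j): mu(Syz_1) = beta_2 = C(m,2) = m(m-1)/2
m=5
5*4/2 = 10


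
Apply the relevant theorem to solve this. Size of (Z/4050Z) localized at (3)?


3-primary part: 4050=3^4*50
Size=3^4=81


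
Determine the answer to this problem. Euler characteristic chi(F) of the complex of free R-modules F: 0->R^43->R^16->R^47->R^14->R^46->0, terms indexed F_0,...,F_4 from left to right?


chi = sum (-1)^i * rank:
(-1)^0*43=43
(-1)^1*16=-16
(-1)^2*47=47
(-1)^3*14=-14
(-1)^4*46=46
chi=106


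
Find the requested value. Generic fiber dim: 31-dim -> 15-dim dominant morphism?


dim(fiber)=dim(X)-dim(Y)=31-15=16


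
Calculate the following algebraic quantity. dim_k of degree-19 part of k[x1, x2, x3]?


C(d+n-1,n-1)=C(21,2)=210


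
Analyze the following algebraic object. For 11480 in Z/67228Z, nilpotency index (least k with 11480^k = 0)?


11480^k mod 67228:
k=1: 11480
k=2: 23520
k=3: 21952
k=4: 38416
k=5: 0
First zero at k = 5


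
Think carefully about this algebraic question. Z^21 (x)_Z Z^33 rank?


rank(M(x)N) = rank(M)*rank(N)
21*33 = 693


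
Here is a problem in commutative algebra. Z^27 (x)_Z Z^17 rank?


rank(M(x)N) = rank(M)*rank(N)
27*17 = 459


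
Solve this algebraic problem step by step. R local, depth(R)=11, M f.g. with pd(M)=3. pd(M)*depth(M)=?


pd+depth=11
depth=11-3=8
pd*depth=3*8=24


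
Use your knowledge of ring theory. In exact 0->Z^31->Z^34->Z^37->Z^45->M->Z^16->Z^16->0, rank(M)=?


Alt sum=0:
(-1)^0*31 + (-1)^1*34 + (-1)^2*37 + (-1)^3*45 + (-1)^4*? + (-1)^5*16 + (-1)^6*16=0
rank(M)=11


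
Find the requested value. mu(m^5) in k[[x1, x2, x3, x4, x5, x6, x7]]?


C(n+d-1,d)=C(11,5)=462


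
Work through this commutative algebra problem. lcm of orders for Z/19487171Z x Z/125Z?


Exponent = lcm of the cyclic orders; pairwise coprime => product.
11^7*5^3=19487171*125=2435896375


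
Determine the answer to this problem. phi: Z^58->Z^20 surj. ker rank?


rank(ker) = 58-20 = 38


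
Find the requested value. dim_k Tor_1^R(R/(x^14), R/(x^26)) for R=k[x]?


Tor_1(R/I,R/J)=(I cap J)/IJ=(x^26)/(x^40)
dim=40-26=min(14,26)=14


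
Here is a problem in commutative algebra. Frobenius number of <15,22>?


gcd(15,22)=1 => F=ab-a-b=15*22-15-22=330-37=293


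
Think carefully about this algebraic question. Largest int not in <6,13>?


gcd(6,13)=1 => F=ab-a-b=6*13-6-13=78-19=59


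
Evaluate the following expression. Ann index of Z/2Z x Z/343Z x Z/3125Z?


Exponent = lcm of the cyclic orders; pairwise coprime => product.
2^1*7^3*5^5=2*343*3125=2143750


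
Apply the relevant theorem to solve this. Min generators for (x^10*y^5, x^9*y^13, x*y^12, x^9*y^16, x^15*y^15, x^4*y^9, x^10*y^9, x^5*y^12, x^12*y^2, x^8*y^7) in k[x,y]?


Remove redundant (divisible by others).
x^15*y^15 redundant.
x^5*y^12 redundant.
x^10*y^9 redundant.
x^9*y^13 redundant.
x^9*y^16 redundant.
Min: x^12*y^2, x^10*y^5, x^8*y^7, x^4*y^9, x*y^12
Count=5


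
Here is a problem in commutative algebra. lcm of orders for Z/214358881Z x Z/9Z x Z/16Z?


Exponent = lcm of the cyclic orders; pairwise coprime => product.
11^8*3^2*2^4=214358881*9*16=30867678864


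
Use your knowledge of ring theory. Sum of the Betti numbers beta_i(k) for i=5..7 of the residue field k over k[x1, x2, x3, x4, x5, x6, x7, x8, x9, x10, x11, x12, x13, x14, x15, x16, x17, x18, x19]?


Koszul resolution: beta_i(k)=C(n,i), n=19
C(19,5)=11628, C(19,6)=27132, C(19,7)=50388
Sum=89148


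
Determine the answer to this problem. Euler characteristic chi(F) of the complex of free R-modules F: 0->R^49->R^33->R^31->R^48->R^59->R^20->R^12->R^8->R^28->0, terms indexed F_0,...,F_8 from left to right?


chi = sum (-1)^i * rank:
(-1)^0*49=49
(-1)^1*33=-33
(-1)^2*31=31
(-1)^3*48=-48
(-1)^4*59=59
(-1)^5*20=-20
(-1)^6*12=12
(-1)^7*8=-8
(-1)^8*28=28
chi=70


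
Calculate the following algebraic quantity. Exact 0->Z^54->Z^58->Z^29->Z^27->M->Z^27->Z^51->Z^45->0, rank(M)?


Alt sum=0:
(-1)^0*54 + (-1)^1*58 + (-1)^2*29 + (-1)^3*27 + (-1)^4*? + (-1)^5*27 + (-1)^6*51 + (-1)^7*45=0
rank(M)=23


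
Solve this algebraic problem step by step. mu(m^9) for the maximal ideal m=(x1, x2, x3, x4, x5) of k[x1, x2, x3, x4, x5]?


Graded Nakayama: mu(m^d) = dim_k (m^d/m^(d+1)) = #degree-9 monomials in 5 vars
C(n+d-1,d)=C(13,9)=715


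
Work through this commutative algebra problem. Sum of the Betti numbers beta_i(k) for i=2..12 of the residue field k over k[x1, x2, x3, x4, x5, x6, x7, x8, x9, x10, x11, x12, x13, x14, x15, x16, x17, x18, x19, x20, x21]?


Koszul resolution: beta_i(k)=C(n,i), n=21
C(21,2)=210, C(21,3)=1330, C(21,4)=5985, C(21,5)=20349, C(21,6)=54264, C(21,7)=116280, C(21,8)=203490, C(21,9)=293930, C(21,10)=352716, C(21,11)=352716, C(21,12)=293930
Sum=1695200


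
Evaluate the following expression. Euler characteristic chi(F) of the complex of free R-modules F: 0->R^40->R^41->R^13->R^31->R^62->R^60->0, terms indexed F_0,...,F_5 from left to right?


chi = sum (-1)^i * rank:
(-1)^0*40=40
(-1)^1*41=-41
(-1)^2*13=13
(-1)^3*31=-31
(-1)^4*62=62
(-1)^5*60=-60
chi=-17


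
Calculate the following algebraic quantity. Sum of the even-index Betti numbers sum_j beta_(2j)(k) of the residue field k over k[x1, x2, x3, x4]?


Koszul resolution: beta_i(k)=C(n,i), n=4
sum_even C(4,i) = 2^(n-1) = 2^3 = 8


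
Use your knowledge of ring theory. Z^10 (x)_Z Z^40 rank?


rank(M(x)N) = rank(M)*rank(N)
10*40 = 400


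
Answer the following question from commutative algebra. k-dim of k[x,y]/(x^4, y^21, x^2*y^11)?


k[x,y]/I, I = (x^4, y^21, x^2*y^11)
Rect: 4x21=84. Corner: (4-2)x(21-11)=20.
dim = 84-20 = 64


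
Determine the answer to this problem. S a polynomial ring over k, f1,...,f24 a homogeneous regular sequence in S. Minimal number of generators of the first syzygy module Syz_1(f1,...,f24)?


Regular sequence => Koszul complex is the minimal free resolution.
Syz_1 minimally generated by Koszul relations f_i*e_j - f_j*e_i (i<j): mu(Syz_1) = beta_2 = C(m,2) = m(m-1)/2
m=24
24*23/2 = 276


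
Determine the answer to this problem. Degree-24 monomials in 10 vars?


C(d+n-1,n-1)=C(33,9)=38567100


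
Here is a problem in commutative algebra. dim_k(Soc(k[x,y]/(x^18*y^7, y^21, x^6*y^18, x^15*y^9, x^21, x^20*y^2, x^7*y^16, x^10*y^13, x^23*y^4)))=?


Socle = ann(m) = span of standard monomials u with x*u, y*u in I (staircase corners).
Redundant generators: x^23*y^4
Minimal generators: x^21, x^20*y^2, x^18*y^7, x^15*y^9, x^10*y^13, x^7*y^16, x^6*y^18, y^21
Corners: x^5y^20, x^6y^17, x^9y^15, x^14y^12, x^17y^8, x^19y^6, x^20y
Socle dim=7


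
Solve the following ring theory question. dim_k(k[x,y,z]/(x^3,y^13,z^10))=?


Basis: x^iy^jz^k, i<3,j<13,k<10
3*13*10=390


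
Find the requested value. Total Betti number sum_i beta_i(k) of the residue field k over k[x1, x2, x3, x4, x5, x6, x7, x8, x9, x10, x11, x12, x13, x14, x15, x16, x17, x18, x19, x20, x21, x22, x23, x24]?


Koszul resolution: beta_i(k)=C(n,i), n=24
sum_i C(24,i) = 2^24 = 16777216


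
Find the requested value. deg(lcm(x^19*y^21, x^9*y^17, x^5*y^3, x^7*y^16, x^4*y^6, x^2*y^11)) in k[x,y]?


lcm = componentwise max:
x: max(19,9,5,7,4,2)=19
y: max(21,17,3,16,6,11)=21
Total=19+21=40


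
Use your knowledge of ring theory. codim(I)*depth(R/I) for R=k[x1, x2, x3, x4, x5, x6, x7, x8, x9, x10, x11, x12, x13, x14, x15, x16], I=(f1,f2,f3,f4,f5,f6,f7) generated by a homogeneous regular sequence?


codim=7, depth=dim(R/I)=16-7=9
Product=7*9=63


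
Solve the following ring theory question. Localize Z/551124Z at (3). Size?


3-primary part: 551124=3^9*28
Size=3^9=19683


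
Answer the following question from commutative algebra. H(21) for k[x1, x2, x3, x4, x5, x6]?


C(d+n-1,n-1)=C(26,5)=65780


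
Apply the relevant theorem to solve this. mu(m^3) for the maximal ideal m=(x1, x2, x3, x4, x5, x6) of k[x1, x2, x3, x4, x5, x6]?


Graded Nakayama: mu(m^d) = dim_k (m^d/m^(d+1)) = #degree-3 monomials in 6 vars
C(n+d-1,d)=C(8,3)=56


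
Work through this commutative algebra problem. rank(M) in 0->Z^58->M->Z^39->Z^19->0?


Alt sum=0:
(-1)^0*58 + (-1)^1*? + (-1)^2*39 + (-1)^3*19=0
rank(M)=78


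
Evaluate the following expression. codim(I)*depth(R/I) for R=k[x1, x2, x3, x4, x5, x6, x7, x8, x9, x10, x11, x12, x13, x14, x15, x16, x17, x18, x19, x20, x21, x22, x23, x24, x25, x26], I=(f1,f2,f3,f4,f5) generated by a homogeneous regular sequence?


codim=5, depth=dim(R/I)=26-5=21
Product=5*21=105


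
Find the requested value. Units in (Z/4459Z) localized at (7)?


Local ring = Z/343Z.
phi(343) = 7^2*(7-1) = 294


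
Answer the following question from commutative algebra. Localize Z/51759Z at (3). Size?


3-primary part: 51759=3^6*71
Size=3^6=729


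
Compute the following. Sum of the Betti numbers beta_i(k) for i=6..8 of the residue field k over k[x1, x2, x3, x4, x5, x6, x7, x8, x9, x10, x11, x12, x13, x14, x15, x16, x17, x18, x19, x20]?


Koszul resolution: beta_i(k)=C(n,i), n=20
C(20,6)=38760, C(20,7)=77520, C(20,8)=125970
Sum=242250


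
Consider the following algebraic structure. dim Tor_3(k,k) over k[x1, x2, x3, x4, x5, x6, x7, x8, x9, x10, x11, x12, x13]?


Koszul: C(n,i)=C(13,3)=286


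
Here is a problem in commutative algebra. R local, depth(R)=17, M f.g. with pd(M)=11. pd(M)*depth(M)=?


pd+depth=17
depth=17-11=6
pd*depth=11*6=66


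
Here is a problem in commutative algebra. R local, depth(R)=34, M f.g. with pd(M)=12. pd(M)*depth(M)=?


pd+depth=34
depth=34-12=22
pd*depth=12*22=264


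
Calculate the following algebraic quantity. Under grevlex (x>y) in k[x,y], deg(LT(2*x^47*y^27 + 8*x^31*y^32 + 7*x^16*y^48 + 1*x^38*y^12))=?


LT: 2*x^47*y^27
deg_x=47, deg_y=27
Total=47+27=74


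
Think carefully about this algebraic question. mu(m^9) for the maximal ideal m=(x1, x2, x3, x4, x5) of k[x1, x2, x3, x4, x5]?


Graded Nakayama: mu(m^d) = dim_k (m^d/m^(d+1)) = #degree-9 monomials in 5 vars
C(n+d-1,d)=C(13,9)=715


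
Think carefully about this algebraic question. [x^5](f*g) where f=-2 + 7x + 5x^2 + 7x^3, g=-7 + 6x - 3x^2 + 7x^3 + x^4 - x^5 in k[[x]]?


[x^5] = sum a_i*b_j, i+j=5
  -2*-1=2
  7*1=7
  5*7=35
  7*-3=-21
Sum=23


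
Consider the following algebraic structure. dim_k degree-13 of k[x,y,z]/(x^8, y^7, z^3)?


Need i<8, j<7, k<3 with i+j+k=13.
For each i, j ranges over max(0,13-i-2)..min(6,13-i):
  i=0: j in [11,6] -> 0
  i=1: j in [10,6] -> 0
  i=2: j in [9,6] -> 0
  i=3: j in [8,6] -> 0
  i=4: j in [7,6] -> 0
  i=5: j in [6,6] -> 1
  i=6: j in [5,6] -> 2
  i=7: j in [4,6] -> 3
H(13) = 0+0+0+0+0+1+2+3 = 6


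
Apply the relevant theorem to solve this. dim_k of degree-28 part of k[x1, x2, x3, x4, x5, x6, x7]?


C(d+n-1,n-1)=C(34,6)=1344904


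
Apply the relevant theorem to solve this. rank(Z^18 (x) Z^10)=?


rank(M(x)N) = rank(M)*rank(N)
18*10 = 180


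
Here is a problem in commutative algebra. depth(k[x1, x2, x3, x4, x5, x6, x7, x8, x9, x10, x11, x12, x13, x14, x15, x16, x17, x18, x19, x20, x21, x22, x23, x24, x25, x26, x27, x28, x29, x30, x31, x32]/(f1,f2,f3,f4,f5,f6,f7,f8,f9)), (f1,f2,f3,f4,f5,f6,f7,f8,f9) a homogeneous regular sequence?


depth(R)=32
depth(R/I)=32-9=23


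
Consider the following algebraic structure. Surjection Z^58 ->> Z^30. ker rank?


rank(ker) = 58-30 = 28


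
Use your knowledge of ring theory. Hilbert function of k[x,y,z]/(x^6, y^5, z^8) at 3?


Need i<6, j<5, k<8 with i+j+k=3.
For each i, j ranges over max(0,3-i-7)..min(4,3-i):
  i=0: j in [0,3] -> 4
  i=1: j in [0,2] -> 3
  i=2: j in [0,1] -> 2
  i=3: j in [0,0] -> 1
H(3) = 4+3+2+1 = 10


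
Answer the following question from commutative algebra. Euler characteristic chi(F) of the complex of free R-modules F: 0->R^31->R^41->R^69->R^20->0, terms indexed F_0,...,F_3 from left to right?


chi = sum (-1)^i * rank:
(-1)^0*31=31
(-1)^1*41=-41
(-1)^2*69=69
(-1)^3*20=-20
chi=39


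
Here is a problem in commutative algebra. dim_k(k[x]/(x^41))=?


Basis: 1,x,...,x^40
dim=41


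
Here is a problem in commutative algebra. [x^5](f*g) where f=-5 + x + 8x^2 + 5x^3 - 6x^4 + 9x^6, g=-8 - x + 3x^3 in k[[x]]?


[x^5] = sum a_i*b_j, i+j=5
  8*3=24
  -6*-1=6
Sum=30


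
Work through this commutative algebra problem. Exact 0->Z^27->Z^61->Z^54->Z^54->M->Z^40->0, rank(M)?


Alt sum=0:
(-1)^0*27 + (-1)^1*61 + (-1)^2*54 + (-1)^3*54 + (-1)^4*? + (-1)^5*40=0
rank(M)=74


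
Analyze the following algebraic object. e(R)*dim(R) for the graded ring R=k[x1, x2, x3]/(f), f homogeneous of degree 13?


e(R)=deg(f)=13, dim(R)=3-1=2
e*dim=13*2=26


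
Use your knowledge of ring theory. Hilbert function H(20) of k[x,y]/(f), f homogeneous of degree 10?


H(t)=d for t>=d-1.
d=10, t=20
H(20)=10


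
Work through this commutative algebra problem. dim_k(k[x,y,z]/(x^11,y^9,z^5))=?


Basis: x^iy^jz^k, i<11,j<9,k<5
11*9*5=495


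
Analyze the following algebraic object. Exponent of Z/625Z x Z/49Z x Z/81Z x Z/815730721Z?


Exponent = lcm of the cyclic orders; pairwise coprime => product.
5^4*7^2*3^4*13^8=625*49*81*815730721=2023522019780625


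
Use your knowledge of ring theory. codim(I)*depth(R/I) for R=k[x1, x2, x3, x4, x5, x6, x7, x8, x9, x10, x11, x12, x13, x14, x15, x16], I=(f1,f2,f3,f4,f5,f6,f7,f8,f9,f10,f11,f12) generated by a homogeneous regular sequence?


codim=12, depth=dim(R/I)=16-12=4
Product=12*4=48


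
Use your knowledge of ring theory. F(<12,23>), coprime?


gcd(12,23)=1 => F=ab-a-b=12*23-12-23=276-35=241


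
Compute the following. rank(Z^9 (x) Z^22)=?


rank(M(x)N) = rank(M)*rank(N)
9*22 = 198


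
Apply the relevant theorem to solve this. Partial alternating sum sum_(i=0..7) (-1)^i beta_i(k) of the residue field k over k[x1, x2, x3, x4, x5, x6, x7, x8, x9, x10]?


Koszul resolution: beta_i(k)=C(n,i), n=10
sum_(i=0..p) (-1)^i C(n,i) = (-1)^p C(n-1,p)
(-1)^7*C(9,7) = (-1)^7*36 = -36


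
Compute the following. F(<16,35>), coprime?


gcd(16,35)=1 => F=ab-a-b=16*35-16-35=560-51=509


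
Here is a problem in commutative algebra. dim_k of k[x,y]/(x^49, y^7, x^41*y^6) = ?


k[x,y]/I, I = (x^49, y^7, x^41*y^6)
Rect: 49x7=343. Corner: (49-41)x(7-6)=8.
dim = 343-8 = 335


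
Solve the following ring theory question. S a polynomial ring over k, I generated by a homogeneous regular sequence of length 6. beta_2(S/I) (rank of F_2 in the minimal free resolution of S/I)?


Regular sequence => Koszul complex is the minimal free resolution.
Syz_1 minimally generated by Koszul relations f_i*e_j - f_j*e_i (i<j): mu(Syz_1) = beta_2 = C(m,2) = m(m-1)/2
m=6
6*5/2 = 15


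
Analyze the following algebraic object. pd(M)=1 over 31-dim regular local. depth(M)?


pd+depth=depth(R)=31
depth=31-1=30


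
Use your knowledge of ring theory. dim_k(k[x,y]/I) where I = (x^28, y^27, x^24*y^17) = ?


k[x,y]/I, I = (x^28, y^27, x^24*y^17)
Rect: 28x27=756. Corner: (28-24)x(27-17)=40.
dim = 756-40 = 716


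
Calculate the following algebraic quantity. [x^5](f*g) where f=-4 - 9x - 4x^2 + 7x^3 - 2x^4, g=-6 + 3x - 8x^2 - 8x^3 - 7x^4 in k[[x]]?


[x^5] = sum a_i*b_j, i+j=5
  -9*-7=63
  -4*-8=32
  7*-8=-56
  -2*3=-6
Sum=33


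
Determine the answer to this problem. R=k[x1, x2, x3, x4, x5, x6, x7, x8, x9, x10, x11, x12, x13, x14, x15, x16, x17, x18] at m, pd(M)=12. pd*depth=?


pd+depth=18
depth=18-12=6
pd*depth=12*6=72


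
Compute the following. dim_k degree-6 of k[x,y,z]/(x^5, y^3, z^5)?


Need i<5, j<3, k<5 with i+j+k=6.
For each i, j ranges over max(0,6-i-4)..min(2,6-i):
  i=0: j in [2,2] -> 1
  i=1: j in [1,2] -> 2
  i=2: j in [0,2] -> 3
  i=3: j in [0,2] -> 3
  i=4: j in [0,2] -> 3
H(6) = 1+2+3+3+3 = 12


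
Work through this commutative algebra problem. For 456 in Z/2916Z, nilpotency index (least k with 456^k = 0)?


456^k mod 2916:
k=1: 456
k=2: 900
k=3: 2160
k=4: 2268
k=5: 1944
k=6: 0
First zero at k = 6


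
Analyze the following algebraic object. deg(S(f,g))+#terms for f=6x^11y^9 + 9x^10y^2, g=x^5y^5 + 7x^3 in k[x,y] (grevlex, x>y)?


LT(f)=6x^11y^9, LT(g)=x^5y^5
lcm(LM)=x^11y^9
S(f,g) (scaled by 6 to clear denominators) = 1*f - 6x^6y^4*g = -42x^9y^4 + 9x^10y^2
2 terms, deg 13.
13+2=15


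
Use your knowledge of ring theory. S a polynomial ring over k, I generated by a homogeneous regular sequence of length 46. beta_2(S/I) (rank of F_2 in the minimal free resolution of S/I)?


Regular sequence => Koszul complex is the minimal free resolution.
Syz_1 minimally generated by Koszul relations f_i*e_j - f_j*e_i (i<j): mu(Syz_1) = beta_2 = C(m,2) = m(m-1)/2
m=46
46*45/2 = 1035


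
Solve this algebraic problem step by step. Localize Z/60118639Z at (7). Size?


7-primary part: 60118639=7^7*73
Size=7^7=823543


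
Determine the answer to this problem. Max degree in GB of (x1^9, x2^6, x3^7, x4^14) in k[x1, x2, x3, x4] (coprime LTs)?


Pure powers, coprime LTs => already GB.
Degrees: 9, 6, 7, 14
Max=14


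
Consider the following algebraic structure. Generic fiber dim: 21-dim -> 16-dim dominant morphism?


dim(fiber)=dim(X)-dim(Y)=21-16=5


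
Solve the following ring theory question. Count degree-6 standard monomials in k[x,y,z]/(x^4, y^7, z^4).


Need i<4, j<7, k<4 with i+j+k=6.
For each i, j ranges over max(0,6-i-3)..min(6,6-i):
  i=0: j in [3,6] -> 4
  i=1: j in [2,5] -> 4
  i=2: j in [1,4] -> 4
  i=3: j in [0,3] -> 4
H(6) = 4+4+4+4 = 16


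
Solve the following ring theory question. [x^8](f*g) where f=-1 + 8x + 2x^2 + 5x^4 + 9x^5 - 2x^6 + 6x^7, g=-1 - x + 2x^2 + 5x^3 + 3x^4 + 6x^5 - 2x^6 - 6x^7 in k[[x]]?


[x^8] = sum a_i*b_j, i+j=8
  8*-6=-48
  2*-2=-4
  5*3=15
  9*5=45
  -2*2=-4
  6*-1=-6
Sum=-2


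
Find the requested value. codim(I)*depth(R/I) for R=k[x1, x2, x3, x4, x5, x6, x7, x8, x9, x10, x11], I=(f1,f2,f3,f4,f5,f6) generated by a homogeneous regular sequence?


codim=6, depth=dim(R/I)=11-6=5
Product=6*5=30


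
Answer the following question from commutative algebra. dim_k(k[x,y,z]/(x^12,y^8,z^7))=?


Basis: x^iy^jz^k, i<12,j<8,k<7
12*8*7=672


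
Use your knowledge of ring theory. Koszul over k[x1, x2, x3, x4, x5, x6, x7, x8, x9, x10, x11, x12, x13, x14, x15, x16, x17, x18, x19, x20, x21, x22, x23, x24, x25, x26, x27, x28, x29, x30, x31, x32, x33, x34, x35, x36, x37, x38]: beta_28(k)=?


C(n,i)=C(38,28)=472733756


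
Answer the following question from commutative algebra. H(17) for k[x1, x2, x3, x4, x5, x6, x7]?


C(d+n-1,n-1)=C(23,6)=100947


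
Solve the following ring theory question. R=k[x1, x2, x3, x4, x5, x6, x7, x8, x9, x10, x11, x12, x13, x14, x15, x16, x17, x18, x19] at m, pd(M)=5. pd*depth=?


pd+depth=19
depth=19-5=14
pd*depth=5*14=70


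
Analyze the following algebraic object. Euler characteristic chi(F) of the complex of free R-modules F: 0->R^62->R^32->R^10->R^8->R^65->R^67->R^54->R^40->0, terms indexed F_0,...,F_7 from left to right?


chi = sum (-1)^i * rank:
(-1)^0*62=62
(-1)^1*32=-32
(-1)^2*10=10
(-1)^3*8=-8
(-1)^4*65=65
(-1)^5*67=-67
(-1)^6*54=54
(-1)^7*40=-40
chi=44


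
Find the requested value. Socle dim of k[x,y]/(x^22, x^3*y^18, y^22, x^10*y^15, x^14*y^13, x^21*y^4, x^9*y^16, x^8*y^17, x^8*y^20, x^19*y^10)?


Socle = ann(m) = span of standard monomials u with x*u, y*u in I (staircase corners).
Redundant generators: x^8*y^20
Minimal generators: x^22, x^21*y^4, x^19*y^10, x^14*y^13, x^10*y^15, x^9*y^16, x^8*y^17, x^3*y^18, y^22
Corners: x^2y^21, x^7y^17, x^8y^16, x^9y^15, x^13y^14, x^18y^12, x^20y^9, x^21y^3
Socle dim=8


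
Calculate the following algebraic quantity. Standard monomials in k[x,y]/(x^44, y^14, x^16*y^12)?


k[x,y]/I, I = (x^44, y^14, x^16*y^12)
Rect: 44x14=616. Corner: (44-16)x(14-12)=56.
dim = 616-56 = 560


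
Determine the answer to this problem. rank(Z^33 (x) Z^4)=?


rank(M(x)N) = rank(M)*rank(N)
33*4 = 132


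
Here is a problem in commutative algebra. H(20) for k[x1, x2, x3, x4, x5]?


C(d+n-1,n-1)=C(24,4)=10626


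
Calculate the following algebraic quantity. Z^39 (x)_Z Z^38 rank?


rank(M(x)N) = rank(M)*rank(N)
39*38 = 1482


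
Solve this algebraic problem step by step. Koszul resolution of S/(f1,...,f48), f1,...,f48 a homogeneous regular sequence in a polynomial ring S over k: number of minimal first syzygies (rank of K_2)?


Regular sequence => Koszul complex is the minimal free resolution.
Syz_1 minimally generated by Koszul relations f_i*e_j - f_j*e_i (i<j): mu(Syz_1) = beta_2 = C(m,2) = m(m-1)/2
m=48
48*47/2 = 1128


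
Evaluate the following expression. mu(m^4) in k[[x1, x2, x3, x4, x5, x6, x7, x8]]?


C(n+d-1,d)=C(11,4)=330


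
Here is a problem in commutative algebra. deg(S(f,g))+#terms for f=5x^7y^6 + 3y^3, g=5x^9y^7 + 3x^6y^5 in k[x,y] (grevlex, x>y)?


LT(f)=5x^7y^6, LT(g)=5x^9y^7
lcm(LM)=x^9y^7
S(f,g) (scaled by 25 to clear denominators) = 5x^2y*f - 5*g = -15x^6y^5 + 15x^2y^4
2 terms, deg 11.
11+2=13


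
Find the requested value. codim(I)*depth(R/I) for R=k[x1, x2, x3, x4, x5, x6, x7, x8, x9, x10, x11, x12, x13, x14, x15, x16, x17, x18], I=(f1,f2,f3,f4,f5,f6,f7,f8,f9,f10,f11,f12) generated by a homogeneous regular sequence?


codim=12, depth=dim(R/I)=18-12=6
Product=12*6=72


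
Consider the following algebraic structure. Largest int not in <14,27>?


gcd(14,27)=1 => F=ab-a-b=14*27-14-27=378-41=337


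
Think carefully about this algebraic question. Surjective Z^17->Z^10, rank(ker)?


rank(ker) = 17-10 = 7


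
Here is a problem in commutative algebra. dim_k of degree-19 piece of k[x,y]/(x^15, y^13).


k[x,y], I = (x^15, y^13), d = 19
Need i < 15 and d-i < 13.
Range: 7 <= i <= 14.
H(19) = 8


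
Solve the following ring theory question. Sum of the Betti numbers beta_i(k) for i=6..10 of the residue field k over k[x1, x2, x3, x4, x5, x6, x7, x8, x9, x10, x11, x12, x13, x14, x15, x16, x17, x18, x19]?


Koszul resolution: beta_i(k)=C(n,i), n=19
C(19,6)=27132, C(19,7)=50388, C(19,8)=75582, C(19,9)=92378, C(19,10)=92378
Sum=337858


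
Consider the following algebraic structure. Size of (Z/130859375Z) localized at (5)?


5-primary part: 130859375=5^9*67
Size=5^9=1953125


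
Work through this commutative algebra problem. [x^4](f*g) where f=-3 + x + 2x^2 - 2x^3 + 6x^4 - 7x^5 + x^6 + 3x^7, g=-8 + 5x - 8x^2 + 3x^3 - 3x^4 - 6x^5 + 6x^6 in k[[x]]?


[x^4] = sum a_i*b_j, i+j=4
  -3*-3=9
  1*3=3
  2*-8=-16
  -2*5=-10
  6*-8=-48
Sum=-62


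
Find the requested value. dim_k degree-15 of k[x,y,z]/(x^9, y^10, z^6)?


Need i<9, j<10, k<6 with i+j+k=15.
For each i, j ranges over max(0,15-i-5)..min(9,15-i):
  i=0: j in [10,9] -> 0
  i=1: j in [9,9] -> 1
  i=2: j in [8,9] -> 2
  i=3: j in [7,9] -> 3
  i=4: j in [6,9] -> 4
  i=5: j in [5,9] -> 5
  i=6: j in [4,9] -> 6
  i=7: j in [3,8] -> 6
  i=8: j in [2,7] -> 6
H(15) = 0+1+2+3+4+5+6+6+6 = 33


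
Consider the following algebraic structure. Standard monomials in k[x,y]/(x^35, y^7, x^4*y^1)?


k[x,y]/I, I = (x^35, y^7, x^4*y^1)
Rect: 35x7=245. Corner: (35-4)x(7-1)=186.
dim = 245-186 = 59


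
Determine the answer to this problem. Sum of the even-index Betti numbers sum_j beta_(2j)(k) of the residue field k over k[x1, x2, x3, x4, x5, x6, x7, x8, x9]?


Koszul resolution: beta_i(k)=C(n,i), n=9
sum_even C(9,i) = 2^(n-1) = 2^8 = 256


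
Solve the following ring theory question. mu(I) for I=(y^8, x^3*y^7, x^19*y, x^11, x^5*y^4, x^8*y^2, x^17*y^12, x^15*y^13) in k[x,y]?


Remove redundant (divisible by others).
x^15*y^13 redundant.
x^19*y redundant.
x^17*y^12 redundant.
Min: x^11, x^8*y^2, x^5*y^4, x^3*y^7, y^8
Count=5


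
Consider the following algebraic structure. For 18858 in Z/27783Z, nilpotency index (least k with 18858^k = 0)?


18858^k mod 27783:
k=1: 18858
k=2: 1764
k=3: 9261
k=4: 0
First zero at k = 4


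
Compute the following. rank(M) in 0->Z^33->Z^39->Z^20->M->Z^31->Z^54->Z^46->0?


Alt sum=0:
(-1)^0*33 + (-1)^1*39 + (-1)^2*20 + (-1)^3*? + (-1)^4*31 + (-1)^5*54 + (-1)^6*46=0
rank(M)=37


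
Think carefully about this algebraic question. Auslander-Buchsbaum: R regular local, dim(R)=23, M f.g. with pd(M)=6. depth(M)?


pd+depth=depth(R)=23
depth=23-6=17


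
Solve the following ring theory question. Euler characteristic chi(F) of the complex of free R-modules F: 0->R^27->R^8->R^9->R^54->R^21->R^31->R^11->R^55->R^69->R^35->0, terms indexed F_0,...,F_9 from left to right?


chi = sum (-1)^i * rank:
(-1)^0*27=27
(-1)^1*8=-8
(-1)^2*9=9
(-1)^3*54=-54
(-1)^4*21=21
(-1)^5*31=-31
(-1)^6*11=11
(-1)^7*55=-55
(-1)^8*69=69
(-1)^9*35=-35
chi=-46


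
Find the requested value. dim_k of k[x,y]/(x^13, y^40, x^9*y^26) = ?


k[x,y]/I, I = (x^13, y^40, x^9*y^26)
Rect: 13x40=520. Corner: (13-9)x(40-26)=56.
dim = 520-56 = 464


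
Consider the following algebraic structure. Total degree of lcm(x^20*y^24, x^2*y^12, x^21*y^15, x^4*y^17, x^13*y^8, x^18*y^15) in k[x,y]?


lcm = componentwise max:
x: max(20,2,21,4,13,18)=21
y: max(24,12,15,17,8,15)=24
Total=21+24=45


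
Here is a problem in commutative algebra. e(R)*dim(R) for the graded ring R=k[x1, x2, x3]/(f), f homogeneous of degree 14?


e(R)=deg(f)=14, dim(R)=3-1=2
e*dim=14*2=28


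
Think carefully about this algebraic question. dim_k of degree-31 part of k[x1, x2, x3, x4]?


C(d+n-1,n-1)=C(34,3)=5984


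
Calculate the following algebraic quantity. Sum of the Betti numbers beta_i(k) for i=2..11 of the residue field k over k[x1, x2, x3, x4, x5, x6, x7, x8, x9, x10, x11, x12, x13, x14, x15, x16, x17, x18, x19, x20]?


Koszul resolution: beta_i(k)=C(n,i), n=20
C(20,2)=190, C(20,3)=1140, C(20,4)=4845, C(20,5)=15504, C(20,6)=38760, C(20,7)=77520, C(20,8)=125970, C(20,9)=167960, C(20,10)=184756, C(20,11)=167960
Sum=784605


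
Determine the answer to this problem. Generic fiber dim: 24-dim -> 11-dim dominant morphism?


dim(fiber)=dim(X)-dim(Y)=24-11=13


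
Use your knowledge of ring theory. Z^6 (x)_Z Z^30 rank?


rank(M(x)N) = rank(M)*rank(N)
6*30 = 180


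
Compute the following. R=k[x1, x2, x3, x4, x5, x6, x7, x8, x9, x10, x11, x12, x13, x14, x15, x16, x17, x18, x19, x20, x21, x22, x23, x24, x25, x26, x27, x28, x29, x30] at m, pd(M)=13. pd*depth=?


pd+depth=30
depth=30-13=17
pd*depth=13*17=221


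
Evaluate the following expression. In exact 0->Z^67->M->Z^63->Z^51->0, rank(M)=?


Alt sum=0:
(-1)^0*67 + (-1)^1*? + (-1)^2*63 + (-1)^3*51=0
rank(M)=79


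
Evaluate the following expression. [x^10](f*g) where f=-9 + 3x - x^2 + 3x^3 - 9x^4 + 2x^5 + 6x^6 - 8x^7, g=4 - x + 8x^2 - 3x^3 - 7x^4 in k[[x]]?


[x^10] = sum a_i*b_j, i+j=10
  6*-7=-42
  -8*-3=24
Sum=-18


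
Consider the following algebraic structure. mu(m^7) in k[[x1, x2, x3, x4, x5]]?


C(n+d-1,d)=C(11,7)=330


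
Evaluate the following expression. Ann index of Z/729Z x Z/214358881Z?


Exponent = lcm of the cyclic orders; pairwise coprime => product.
3^6*11^8=729*214358881=156267624249


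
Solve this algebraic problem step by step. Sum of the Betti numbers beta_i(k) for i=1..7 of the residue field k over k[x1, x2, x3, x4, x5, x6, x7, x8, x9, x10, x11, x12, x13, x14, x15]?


Koszul resolution: beta_i(k)=C(n,i), n=15
C(15,1)=15, C(15,2)=105, C(15,3)=455, C(15,4)=1365, C(15,5)=3003, C(15,6)=5005, C(15,7)=6435
Sum=16383


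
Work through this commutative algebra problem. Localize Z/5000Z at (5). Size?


5-primary part: 5000=5^4*8
Size=5^4=625


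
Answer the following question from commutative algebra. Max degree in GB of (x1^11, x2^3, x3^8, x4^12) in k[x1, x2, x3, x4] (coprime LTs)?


Pure powers, coprime LTs => already GB.
Degrees: 11, 3, 8, 12
Max=12


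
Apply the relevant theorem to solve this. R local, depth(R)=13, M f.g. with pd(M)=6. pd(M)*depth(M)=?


pd+depth=13
depth=13-6=7
pd*depth=6*7=42


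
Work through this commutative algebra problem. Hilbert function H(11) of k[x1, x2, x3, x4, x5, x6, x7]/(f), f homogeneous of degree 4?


C(17,6)-C(13,6)=12376-1716=10660


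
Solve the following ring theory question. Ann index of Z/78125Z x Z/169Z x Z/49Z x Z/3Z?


Exponent = lcm of the cyclic orders; pairwise coprime => product.
5^7*13^2*7^2*3^1=78125*169*49*3=1940859375


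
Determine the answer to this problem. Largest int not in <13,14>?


gcd(13,14)=1 => F=ab-a-b=13*14-13-14=182-27=155


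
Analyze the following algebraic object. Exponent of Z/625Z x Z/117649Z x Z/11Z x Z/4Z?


Exponent = lcm of the cyclic orders; pairwise coprime => product.
5^4*7^6*11^1*2^2=625*117649*11*4=3235347500


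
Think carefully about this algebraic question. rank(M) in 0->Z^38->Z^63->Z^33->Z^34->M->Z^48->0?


Alt sum=0:
(-1)^0*38 + (-1)^1*63 + (-1)^2*33 + (-1)^3*34 + (-1)^4*? + (-1)^5*48=0
rank(M)=74


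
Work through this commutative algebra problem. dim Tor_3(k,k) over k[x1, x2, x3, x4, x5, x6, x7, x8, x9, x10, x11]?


Koszul: C(n,i)=C(11,3)=165


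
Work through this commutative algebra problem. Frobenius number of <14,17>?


gcd(14,17)=1 => F=ab-a-b=14*17-14-17=238-31=207


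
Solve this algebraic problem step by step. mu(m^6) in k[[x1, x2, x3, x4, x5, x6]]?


C(n+d-1,d)=C(11,6)=462


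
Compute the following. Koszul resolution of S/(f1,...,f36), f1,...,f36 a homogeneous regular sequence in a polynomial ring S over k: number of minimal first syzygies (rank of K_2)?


Regular sequence => Koszul complex is the minimal free resolution.
Syz_1 minimally generated by Koszul relations f_i*e_j - f_j*e_i (i<j): mu(Syz_1) = beta_2 = C(m,2) = m(m-1)/2
m=36
36*35/2 = 630


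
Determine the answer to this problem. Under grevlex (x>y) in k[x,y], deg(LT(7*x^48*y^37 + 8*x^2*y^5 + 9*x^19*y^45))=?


LT: 7*x^48*y^37
deg_x=48, deg_y=37
Total=48+37=85


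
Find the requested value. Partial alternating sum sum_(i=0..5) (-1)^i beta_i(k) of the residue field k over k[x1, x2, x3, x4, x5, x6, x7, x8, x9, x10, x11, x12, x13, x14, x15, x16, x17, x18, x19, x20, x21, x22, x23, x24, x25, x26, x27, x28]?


Koszul resolution: beta_i(k)=C(n,i), n=28
sum_(i=0..p) (-1)^i C(n,i) = (-1)^p C(n-1,p)
(-1)^5*C(27,5) = (-1)^5*80730 = -80730


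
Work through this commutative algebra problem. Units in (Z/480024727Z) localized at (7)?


Local ring = Z/16807Z.
phi(16807) = 7^4*(7-1) = 14406


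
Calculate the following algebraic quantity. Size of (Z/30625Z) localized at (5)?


5-primary part: 30625=5^4*49
Size=5^4=625


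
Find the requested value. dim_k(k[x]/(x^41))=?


Basis: 1,x,...,x^40
dim=41


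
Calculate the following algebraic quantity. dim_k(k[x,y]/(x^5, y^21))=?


Basis: x^i*y^j, i<5, j<21
5*21=105


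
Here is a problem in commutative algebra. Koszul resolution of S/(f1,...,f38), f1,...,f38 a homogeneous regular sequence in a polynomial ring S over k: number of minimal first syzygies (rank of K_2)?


Regular sequence => Koszul complex is the minimal free resolution.
Syz_1 minimally generated by Koszul relations f_i*e_j - f_j*e_i (i<j): mu(Syz_1) = beta_2 = C(m,2) = m(m-1)/2
m=38
38*37/2 = 703


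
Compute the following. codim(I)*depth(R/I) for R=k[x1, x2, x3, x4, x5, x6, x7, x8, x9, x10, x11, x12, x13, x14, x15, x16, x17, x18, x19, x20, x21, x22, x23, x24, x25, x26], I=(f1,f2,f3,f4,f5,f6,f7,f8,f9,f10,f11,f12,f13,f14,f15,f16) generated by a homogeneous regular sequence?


codim=16, depth=dim(R/I)=26-16=10
Product=16*10=160


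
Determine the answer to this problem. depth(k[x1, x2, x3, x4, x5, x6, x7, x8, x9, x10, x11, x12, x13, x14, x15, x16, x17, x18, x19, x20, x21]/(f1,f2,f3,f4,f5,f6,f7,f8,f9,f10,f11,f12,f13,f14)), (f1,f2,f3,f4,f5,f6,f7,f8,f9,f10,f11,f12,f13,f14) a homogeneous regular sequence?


depth(R)=21
depth(R/I)=21-14=7


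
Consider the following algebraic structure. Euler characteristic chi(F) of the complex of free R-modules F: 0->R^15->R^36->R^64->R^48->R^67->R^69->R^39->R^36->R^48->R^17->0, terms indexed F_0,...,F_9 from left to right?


chi = sum (-1)^i * rank:
(-1)^0*15=15
(-1)^1*36=-36
(-1)^2*64=64
(-1)^3*48=-48
(-1)^4*67=67
(-1)^5*69=-69
(-1)^6*39=39
(-1)^7*36=-36
(-1)^8*48=48
(-1)^9*17=-17
chi=27


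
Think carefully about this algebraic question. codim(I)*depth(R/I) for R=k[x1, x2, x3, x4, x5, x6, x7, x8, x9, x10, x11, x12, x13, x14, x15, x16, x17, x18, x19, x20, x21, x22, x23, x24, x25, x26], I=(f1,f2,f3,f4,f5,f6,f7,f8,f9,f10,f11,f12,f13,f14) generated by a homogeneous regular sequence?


codim=14, depth=dim(R/I)=26-14=12
Product=14*12=168


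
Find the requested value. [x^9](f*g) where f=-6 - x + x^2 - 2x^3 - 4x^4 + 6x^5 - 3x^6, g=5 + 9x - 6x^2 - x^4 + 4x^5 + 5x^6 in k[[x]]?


[x^9] = sum a_i*b_j, i+j=9
  -2*5=-10
  -4*4=-16
  6*-1=-6
Sum=-32


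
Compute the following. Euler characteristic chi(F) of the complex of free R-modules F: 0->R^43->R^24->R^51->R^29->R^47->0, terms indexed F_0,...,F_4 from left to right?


chi = sum (-1)^i * rank:
(-1)^0*43=43
(-1)^1*24=-24
(-1)^2*51=51
(-1)^3*29=-29
(-1)^4*47=47
chi=88


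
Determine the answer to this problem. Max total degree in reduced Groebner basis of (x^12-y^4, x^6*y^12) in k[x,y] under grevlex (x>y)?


LT(f1)=x^12, LT(f2)=x^6y^12, lcm=x^12y^12
S(f1,f2) = y^12*f1 - x^6*f2 = -y^16
Reduced GB = {f1, f2, y^16}; degrees 12, 18, 16
Max = 18


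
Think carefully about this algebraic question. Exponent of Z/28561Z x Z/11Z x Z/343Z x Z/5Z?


Exponent = lcm of the cyclic orders; pairwise coprime => product.
13^4*11^1*7^3*5^1=28561*11*343*5=538803265


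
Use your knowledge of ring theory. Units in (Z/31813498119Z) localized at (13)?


Local ring = Z/10604499373Z.
phi(10604499373) = 13^8*(13-1) = 9788768652


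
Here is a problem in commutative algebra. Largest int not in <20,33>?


gcd(20,33)=1 => F=ab-a-b=20*33-20-33=660-53=607


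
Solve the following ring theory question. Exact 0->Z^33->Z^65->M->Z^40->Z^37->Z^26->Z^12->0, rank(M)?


Alt sum=0:
(-1)^0*33 + (-1)^1*65 + (-1)^2*? + (-1)^3*40 + (-1)^4*37 + (-1)^5*26 + (-1)^6*12=0
rank(M)=49


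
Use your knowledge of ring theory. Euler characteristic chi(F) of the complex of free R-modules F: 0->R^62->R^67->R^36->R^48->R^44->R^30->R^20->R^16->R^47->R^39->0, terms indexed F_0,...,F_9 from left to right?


chi = sum (-1)^i * rank:
(-1)^0*62=62
(-1)^1*67=-67
(-1)^2*36=36
(-1)^3*48=-48
(-1)^4*44=44
(-1)^5*30=-30
(-1)^6*20=20
(-1)^7*16=-16
(-1)^8*47=47
(-1)^9*39=-39
chi=9


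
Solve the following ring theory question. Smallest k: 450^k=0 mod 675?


450^k mod 675:
k=1: 450
k=2: 0
First zero at k = 2


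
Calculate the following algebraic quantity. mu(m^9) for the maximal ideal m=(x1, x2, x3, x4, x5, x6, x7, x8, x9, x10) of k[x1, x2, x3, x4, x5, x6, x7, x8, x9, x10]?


Graded Nakayama: mu(m^d) = dim_k (m^d/m^(d+1)) = #degree-9 monomials in 10 vars
C(n+d-1,d)=C(18,9)=48620


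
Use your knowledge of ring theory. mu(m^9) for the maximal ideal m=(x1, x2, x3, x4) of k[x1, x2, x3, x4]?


Graded Nakayama: mu(m^d) = dim_k (m^d/m^(d+1)) = #degree-9 monomials in 4 vars
C(n+d-1,d)=C(12,9)=220


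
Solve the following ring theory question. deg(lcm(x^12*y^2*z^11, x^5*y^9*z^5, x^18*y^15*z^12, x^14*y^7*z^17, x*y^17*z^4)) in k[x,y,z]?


lcm = componentwise max:
x: max(12,5,18,14,1)=18
y: max(2,9,15,7,17)=17
z: max(11,5,12,17,4)=17
Total=18+17+17=52


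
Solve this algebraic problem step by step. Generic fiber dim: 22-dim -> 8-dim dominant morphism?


dim(fiber)=dim(X)-dim(Y)=22-8=14


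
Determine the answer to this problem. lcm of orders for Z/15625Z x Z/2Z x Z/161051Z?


Exponent = lcm of the cyclic orders; pairwise coprime => product.
5^6*2^1*11^5=15625*2*161051=5032843750


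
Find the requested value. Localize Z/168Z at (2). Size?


2-primary part: 168=2^3*21
Size=2^3=8


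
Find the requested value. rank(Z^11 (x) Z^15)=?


rank(M(x)N) = rank(M)*rank(N)
11*15 = 165


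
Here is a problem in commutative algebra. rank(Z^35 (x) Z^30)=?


rank(M(x)N) = rank(M)*rank(N)
35*30 = 1050


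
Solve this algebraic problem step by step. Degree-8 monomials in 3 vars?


C(d+n-1,n-1)=C(10,2)=45


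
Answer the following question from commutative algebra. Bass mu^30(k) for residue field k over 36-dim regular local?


C(n,i)=C(36,30)=1947792


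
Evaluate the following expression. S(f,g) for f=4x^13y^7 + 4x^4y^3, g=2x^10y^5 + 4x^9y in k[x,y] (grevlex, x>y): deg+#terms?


LT(f)=4x^13y^7, LT(g)=2x^10y^5
lcm(LM)=x^13y^7
S(f,g) (scaled by 8 to clear denominators) = 2*f - 4x^3y^2*g = -16x^12y^3 + 8x^4y^3
2 terms, deg 15.
15+2=17


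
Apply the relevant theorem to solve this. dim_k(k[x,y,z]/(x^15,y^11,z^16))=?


Basis: x^iy^jz^k, i<15,j<11,k<16
15*11*16=2640


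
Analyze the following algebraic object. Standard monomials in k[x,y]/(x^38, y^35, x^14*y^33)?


k[x,y]/I, I = (x^38, y^35, x^14*y^33)
Rect: 38x35=1330. Corner: (38-14)x(35-33)=48.
dim = 1330-48 = 1282


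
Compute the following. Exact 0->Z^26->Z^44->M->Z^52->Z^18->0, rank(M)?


Alt sum=0:
(-1)^0*26 + (-1)^1*44 + (-1)^2*? + (-1)^3*52 + (-1)^4*18=0
rank(M)=52


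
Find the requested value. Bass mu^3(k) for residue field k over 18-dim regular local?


C(n,i)=C(18,3)=816


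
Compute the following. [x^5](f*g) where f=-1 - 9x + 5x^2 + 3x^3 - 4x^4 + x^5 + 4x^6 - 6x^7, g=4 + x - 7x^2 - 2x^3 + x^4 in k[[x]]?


[x^5] = sum a_i*b_j, i+j=5
  -9*1=-9
  5*-2=-10
  3*-7=-21
  -4*1=-4
  1*4=4
Sum=-40


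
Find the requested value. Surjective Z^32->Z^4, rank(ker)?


rank(ker) = 32-4 = 28


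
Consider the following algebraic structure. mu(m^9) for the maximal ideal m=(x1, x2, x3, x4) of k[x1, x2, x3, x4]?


Graded Nakayama: mu(m^d) = dim_k (m^d/m^(d+1)) = #degree-9 monomials in 4 vars
C(n+d-1,d)=C(12,9)=220


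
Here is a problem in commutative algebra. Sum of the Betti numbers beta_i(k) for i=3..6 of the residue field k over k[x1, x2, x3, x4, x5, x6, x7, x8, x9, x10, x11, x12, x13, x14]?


Koszul resolution: beta_i(k)=C(n,i), n=14
C(14,3)=364, C(14,4)=1001, C(14,5)=2002, C(14,6)=3003
Sum=6370
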